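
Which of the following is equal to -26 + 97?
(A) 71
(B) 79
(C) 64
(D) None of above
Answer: A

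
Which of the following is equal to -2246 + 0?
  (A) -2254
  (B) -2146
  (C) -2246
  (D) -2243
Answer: C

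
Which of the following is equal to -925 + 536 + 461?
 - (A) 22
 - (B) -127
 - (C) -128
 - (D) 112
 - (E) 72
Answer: E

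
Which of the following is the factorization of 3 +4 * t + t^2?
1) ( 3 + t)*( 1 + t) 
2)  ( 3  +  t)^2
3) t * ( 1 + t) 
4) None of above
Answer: 1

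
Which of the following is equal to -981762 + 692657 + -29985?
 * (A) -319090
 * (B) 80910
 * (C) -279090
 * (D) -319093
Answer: A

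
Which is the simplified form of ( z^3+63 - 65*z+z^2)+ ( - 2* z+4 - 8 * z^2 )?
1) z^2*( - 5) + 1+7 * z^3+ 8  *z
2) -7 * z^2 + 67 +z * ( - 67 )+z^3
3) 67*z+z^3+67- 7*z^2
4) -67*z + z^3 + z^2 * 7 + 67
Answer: 2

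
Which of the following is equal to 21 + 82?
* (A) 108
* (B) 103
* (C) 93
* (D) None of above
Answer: B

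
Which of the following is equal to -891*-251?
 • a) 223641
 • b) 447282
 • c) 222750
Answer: a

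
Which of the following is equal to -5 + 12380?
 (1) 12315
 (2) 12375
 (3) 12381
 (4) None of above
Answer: 2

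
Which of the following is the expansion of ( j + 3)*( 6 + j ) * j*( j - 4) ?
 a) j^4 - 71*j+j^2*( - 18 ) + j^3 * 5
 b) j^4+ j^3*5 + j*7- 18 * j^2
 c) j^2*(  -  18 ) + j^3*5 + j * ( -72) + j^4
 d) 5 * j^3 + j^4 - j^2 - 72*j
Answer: c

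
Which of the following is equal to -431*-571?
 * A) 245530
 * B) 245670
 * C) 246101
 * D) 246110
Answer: C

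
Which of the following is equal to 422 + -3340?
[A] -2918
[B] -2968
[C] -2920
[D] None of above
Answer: A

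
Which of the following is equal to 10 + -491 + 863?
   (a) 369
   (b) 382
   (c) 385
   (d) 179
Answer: b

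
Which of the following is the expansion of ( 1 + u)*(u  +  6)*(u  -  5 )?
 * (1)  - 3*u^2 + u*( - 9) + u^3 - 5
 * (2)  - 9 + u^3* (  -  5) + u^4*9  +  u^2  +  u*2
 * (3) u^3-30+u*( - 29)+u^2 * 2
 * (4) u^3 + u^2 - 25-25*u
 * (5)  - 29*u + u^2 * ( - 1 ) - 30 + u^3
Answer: 3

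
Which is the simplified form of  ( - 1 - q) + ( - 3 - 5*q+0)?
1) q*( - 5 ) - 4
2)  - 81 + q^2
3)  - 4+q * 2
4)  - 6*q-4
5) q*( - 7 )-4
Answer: 4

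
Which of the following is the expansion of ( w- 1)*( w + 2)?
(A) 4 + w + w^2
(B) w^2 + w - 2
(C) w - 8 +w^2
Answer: B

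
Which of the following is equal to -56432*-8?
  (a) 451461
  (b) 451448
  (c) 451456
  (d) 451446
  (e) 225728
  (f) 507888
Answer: c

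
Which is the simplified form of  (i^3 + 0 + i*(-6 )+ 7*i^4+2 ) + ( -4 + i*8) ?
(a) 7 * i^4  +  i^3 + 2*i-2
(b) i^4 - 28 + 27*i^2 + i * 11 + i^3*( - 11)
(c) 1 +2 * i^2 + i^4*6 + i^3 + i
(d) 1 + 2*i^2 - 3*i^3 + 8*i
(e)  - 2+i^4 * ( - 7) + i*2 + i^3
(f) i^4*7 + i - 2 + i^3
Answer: a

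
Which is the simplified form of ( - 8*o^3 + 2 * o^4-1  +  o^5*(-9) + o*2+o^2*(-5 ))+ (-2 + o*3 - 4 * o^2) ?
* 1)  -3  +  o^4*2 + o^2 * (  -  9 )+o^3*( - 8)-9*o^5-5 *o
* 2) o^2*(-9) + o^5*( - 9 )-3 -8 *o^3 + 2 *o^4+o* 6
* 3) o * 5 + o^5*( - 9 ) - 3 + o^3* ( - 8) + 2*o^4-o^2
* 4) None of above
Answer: 4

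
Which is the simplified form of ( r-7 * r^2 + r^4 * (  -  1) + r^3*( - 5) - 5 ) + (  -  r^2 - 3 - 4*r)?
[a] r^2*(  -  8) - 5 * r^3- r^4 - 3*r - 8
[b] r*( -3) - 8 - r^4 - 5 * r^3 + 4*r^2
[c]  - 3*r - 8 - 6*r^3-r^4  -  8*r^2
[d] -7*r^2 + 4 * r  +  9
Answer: a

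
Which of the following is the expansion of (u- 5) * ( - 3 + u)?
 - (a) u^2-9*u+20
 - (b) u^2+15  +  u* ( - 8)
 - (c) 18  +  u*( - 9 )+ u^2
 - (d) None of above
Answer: b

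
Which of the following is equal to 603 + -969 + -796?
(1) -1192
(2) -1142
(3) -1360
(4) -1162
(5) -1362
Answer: 4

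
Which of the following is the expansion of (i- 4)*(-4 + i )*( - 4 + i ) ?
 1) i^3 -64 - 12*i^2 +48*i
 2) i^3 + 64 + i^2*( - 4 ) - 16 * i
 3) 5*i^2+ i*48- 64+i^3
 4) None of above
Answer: 1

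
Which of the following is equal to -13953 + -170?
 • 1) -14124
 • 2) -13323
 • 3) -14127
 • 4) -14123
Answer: 4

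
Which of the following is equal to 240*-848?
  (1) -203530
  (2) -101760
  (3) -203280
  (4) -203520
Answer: 4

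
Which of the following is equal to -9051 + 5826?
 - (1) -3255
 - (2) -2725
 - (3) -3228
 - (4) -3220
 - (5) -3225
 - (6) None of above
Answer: 5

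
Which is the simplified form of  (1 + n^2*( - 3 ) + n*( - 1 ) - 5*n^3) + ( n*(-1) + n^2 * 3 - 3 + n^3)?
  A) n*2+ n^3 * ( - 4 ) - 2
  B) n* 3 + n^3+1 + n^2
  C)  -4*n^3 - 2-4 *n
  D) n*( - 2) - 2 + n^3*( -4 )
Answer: D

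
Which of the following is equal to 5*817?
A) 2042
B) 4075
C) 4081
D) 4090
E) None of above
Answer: E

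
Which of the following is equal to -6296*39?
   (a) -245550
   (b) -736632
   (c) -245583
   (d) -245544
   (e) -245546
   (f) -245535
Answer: d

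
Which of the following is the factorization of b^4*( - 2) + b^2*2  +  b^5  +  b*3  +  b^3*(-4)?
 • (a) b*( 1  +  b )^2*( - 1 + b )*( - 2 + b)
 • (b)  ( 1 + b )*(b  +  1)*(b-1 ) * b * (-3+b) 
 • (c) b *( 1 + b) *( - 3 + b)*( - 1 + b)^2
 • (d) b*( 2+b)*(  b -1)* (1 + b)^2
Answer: b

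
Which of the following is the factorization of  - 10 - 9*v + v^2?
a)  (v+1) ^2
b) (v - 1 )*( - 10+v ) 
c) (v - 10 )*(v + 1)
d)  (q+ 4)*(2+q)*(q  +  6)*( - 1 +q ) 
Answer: c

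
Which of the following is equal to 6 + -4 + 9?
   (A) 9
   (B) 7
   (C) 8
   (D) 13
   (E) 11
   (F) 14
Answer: E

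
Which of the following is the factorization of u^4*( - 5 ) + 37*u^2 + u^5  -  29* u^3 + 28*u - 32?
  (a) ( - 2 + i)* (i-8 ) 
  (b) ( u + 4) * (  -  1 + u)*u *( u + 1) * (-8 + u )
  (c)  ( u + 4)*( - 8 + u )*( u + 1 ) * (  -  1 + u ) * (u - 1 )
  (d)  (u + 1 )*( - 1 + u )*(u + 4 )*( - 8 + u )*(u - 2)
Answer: c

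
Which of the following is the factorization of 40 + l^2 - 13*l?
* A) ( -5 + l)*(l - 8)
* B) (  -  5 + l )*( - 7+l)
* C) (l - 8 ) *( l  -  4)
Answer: A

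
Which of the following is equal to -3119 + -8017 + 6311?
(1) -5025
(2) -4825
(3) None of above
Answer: 2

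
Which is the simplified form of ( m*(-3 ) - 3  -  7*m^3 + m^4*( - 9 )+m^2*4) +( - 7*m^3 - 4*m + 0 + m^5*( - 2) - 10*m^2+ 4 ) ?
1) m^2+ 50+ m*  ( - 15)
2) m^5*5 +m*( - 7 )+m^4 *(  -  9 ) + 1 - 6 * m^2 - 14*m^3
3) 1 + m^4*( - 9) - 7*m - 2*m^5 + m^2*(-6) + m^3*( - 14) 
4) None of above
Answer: 3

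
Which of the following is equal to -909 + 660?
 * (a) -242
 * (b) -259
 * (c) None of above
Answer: c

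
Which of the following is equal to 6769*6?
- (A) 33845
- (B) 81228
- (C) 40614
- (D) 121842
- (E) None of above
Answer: C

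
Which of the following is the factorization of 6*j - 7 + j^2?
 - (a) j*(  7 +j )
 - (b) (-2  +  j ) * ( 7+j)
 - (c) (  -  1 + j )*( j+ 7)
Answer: c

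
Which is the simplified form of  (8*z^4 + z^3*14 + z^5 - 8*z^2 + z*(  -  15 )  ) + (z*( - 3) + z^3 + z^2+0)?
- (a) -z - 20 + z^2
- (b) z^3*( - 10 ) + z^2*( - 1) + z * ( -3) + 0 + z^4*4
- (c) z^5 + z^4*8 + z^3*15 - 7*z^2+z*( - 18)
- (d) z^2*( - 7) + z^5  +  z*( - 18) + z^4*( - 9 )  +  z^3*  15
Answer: c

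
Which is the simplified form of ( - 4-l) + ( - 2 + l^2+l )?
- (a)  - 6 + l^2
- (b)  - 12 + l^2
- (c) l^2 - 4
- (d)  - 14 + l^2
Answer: a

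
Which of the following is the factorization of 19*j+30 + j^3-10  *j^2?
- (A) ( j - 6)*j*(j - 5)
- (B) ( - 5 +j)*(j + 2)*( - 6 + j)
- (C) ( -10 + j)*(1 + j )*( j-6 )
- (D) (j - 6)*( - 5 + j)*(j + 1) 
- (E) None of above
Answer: D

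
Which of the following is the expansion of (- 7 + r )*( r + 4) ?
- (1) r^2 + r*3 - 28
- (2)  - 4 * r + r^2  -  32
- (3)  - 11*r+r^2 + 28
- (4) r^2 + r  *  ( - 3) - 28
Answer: 4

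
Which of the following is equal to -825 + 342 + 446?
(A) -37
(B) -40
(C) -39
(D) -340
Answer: A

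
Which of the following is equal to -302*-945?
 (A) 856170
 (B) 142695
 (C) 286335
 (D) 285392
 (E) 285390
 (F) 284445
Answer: E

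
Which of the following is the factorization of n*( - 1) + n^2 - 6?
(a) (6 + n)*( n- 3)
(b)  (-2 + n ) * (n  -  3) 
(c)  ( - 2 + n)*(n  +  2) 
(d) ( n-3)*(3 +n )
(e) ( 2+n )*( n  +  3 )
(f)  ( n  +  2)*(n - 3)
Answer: f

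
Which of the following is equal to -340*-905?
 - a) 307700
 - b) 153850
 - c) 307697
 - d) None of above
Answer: a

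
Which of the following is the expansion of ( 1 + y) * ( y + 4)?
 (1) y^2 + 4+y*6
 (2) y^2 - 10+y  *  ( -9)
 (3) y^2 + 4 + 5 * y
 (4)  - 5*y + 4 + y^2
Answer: 3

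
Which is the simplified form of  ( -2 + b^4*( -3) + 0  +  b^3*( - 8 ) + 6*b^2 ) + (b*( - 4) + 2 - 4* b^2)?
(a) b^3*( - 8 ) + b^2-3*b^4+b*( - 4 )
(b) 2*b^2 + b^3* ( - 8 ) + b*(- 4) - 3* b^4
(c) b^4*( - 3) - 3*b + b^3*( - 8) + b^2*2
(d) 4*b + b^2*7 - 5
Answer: b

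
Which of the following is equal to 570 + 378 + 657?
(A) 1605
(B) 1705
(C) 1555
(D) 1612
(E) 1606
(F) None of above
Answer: A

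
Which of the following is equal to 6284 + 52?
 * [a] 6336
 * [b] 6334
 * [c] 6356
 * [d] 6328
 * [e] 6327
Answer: a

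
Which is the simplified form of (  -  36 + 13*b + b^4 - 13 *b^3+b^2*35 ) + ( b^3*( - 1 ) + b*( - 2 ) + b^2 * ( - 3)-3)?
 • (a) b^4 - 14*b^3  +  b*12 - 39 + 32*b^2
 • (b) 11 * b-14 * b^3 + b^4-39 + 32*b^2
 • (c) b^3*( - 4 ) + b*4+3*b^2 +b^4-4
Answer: b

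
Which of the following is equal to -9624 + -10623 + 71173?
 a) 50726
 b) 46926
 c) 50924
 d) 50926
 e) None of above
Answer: d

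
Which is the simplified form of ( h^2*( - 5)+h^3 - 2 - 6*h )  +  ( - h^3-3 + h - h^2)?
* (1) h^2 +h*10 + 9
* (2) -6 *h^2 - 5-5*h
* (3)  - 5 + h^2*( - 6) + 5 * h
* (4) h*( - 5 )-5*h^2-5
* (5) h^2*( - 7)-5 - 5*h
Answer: 2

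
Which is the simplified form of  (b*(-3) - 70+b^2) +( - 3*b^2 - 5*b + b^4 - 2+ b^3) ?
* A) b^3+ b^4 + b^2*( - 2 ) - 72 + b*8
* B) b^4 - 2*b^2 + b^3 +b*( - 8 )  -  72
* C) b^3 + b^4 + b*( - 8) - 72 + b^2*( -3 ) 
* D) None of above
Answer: B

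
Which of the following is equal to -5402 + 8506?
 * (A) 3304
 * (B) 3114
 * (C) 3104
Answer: C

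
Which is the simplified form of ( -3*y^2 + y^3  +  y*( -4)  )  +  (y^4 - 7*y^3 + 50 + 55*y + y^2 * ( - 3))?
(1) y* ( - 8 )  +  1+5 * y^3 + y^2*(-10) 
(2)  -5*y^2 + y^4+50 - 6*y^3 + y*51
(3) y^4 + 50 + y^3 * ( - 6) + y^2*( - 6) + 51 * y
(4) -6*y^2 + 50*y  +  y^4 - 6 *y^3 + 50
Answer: 3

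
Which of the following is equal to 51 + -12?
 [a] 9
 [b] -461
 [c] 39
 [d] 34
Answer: c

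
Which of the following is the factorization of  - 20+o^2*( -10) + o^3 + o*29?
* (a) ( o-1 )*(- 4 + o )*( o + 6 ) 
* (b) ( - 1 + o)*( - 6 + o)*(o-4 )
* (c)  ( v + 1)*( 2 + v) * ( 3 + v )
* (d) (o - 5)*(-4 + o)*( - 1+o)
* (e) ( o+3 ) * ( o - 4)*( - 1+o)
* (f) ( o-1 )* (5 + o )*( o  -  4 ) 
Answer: d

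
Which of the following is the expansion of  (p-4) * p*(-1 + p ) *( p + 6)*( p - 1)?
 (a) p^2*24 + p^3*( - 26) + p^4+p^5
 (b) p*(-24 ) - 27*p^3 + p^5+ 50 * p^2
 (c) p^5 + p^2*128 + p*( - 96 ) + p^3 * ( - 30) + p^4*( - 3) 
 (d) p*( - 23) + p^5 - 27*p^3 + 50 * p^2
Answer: b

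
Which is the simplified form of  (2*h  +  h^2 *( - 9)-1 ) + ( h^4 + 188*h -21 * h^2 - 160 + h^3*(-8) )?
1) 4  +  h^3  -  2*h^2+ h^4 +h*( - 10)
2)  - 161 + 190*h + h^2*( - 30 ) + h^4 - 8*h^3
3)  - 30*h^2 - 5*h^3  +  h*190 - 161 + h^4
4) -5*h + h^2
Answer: 2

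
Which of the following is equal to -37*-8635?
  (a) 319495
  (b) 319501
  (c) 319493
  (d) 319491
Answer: a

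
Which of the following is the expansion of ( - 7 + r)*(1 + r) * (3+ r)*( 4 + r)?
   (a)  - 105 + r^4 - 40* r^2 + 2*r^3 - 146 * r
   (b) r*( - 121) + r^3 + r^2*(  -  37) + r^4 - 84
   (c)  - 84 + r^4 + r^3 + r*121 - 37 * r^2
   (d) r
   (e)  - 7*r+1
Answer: b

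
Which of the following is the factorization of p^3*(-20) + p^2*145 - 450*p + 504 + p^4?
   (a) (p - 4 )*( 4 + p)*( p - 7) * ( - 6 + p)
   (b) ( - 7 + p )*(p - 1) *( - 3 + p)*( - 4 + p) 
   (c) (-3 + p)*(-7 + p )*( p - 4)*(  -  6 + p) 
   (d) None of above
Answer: c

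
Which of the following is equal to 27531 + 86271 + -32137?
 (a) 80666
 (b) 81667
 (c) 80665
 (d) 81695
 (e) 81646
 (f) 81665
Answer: f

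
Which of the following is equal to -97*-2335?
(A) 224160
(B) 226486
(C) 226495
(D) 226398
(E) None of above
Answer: C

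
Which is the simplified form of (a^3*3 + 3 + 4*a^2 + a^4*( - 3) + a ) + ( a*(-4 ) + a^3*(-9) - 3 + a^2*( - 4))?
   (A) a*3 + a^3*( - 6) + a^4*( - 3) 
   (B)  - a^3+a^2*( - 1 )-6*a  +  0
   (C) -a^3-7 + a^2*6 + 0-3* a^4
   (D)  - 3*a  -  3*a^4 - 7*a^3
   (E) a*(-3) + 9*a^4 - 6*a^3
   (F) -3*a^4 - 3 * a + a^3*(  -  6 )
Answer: F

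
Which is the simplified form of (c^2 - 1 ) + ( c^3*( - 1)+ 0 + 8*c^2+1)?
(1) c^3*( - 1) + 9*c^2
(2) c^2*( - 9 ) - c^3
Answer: 1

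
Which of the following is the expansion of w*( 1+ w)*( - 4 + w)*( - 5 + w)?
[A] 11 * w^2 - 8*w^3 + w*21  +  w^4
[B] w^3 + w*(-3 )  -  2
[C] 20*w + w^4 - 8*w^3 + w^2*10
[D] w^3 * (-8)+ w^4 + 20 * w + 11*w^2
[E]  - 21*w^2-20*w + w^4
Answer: D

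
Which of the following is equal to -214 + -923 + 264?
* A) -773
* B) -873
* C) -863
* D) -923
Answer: B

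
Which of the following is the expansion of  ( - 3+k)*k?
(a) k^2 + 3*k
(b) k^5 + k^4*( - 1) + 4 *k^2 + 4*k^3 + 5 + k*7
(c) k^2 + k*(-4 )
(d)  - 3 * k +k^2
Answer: d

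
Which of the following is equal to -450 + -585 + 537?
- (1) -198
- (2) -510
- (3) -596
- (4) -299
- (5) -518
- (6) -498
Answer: 6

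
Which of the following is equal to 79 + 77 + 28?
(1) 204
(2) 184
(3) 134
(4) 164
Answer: 2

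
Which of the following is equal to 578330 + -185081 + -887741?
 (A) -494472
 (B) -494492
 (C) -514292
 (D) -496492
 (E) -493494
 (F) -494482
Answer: B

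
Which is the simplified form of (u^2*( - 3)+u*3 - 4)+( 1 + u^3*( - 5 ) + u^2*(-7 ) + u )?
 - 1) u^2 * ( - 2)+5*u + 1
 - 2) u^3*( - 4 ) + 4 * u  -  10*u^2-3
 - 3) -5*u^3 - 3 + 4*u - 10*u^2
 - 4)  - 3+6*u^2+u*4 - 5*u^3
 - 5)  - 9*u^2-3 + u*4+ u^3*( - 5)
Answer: 3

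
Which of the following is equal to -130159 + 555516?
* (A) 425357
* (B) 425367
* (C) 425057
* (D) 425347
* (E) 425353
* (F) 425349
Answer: A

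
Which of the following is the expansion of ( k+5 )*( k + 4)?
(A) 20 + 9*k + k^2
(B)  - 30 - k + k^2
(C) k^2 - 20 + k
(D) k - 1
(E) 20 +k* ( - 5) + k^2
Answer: A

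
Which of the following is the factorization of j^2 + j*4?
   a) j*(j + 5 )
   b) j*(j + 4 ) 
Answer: b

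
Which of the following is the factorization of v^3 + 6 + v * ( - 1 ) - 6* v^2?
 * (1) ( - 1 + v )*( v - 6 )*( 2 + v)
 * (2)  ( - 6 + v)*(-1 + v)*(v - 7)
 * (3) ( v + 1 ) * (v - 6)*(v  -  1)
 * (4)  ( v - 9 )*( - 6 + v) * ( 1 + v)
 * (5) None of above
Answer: 3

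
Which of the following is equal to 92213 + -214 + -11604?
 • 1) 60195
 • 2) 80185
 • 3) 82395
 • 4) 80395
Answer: 4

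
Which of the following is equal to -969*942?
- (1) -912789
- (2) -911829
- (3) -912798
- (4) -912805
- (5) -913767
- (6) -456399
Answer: 3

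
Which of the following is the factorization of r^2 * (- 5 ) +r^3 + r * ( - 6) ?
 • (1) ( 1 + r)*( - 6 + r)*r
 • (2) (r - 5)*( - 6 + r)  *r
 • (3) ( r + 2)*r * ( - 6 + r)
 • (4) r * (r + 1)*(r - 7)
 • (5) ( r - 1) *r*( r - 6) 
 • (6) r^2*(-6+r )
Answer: 1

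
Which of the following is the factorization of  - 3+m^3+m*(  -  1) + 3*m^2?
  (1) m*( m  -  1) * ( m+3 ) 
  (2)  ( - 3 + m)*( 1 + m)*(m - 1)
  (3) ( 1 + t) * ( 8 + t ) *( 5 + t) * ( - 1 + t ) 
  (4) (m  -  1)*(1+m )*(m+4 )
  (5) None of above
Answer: 5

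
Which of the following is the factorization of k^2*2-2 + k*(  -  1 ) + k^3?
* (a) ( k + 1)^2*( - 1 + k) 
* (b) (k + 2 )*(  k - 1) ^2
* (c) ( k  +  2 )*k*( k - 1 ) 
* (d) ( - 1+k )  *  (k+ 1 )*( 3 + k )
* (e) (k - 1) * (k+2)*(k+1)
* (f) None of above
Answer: e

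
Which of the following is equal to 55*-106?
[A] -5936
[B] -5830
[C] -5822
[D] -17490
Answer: B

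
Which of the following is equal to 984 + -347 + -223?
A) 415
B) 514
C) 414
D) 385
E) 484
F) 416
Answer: C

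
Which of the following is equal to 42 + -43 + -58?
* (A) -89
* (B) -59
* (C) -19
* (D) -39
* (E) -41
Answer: B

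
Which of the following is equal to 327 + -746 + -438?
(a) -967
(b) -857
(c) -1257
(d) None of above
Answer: b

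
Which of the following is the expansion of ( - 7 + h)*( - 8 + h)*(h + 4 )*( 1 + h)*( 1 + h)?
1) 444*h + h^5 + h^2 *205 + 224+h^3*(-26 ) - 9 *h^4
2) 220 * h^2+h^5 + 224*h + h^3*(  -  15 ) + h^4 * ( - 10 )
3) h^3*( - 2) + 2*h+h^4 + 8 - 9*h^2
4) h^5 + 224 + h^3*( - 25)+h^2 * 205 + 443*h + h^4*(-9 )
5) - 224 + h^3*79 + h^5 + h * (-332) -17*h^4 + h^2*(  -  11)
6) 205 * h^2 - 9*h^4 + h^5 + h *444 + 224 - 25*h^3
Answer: 6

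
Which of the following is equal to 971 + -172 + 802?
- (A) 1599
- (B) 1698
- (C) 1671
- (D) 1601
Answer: D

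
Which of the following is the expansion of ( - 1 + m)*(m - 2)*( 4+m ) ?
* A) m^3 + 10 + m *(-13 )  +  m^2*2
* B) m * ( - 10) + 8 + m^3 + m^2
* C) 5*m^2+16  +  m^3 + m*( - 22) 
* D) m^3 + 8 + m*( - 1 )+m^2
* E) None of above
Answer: B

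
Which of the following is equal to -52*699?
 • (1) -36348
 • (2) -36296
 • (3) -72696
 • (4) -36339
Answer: 1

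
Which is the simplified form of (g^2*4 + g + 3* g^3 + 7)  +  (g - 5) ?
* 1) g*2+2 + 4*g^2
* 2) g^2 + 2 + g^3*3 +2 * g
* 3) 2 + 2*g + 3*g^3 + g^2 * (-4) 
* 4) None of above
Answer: 4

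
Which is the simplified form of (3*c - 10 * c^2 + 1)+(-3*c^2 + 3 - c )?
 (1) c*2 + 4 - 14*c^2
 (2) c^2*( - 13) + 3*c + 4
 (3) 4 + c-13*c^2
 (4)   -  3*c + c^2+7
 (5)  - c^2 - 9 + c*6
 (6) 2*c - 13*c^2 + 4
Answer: 6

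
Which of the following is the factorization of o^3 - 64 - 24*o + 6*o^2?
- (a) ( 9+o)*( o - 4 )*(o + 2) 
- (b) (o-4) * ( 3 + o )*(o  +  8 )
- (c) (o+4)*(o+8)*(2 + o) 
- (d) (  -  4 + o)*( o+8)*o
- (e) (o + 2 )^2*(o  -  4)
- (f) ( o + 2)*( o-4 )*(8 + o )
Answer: f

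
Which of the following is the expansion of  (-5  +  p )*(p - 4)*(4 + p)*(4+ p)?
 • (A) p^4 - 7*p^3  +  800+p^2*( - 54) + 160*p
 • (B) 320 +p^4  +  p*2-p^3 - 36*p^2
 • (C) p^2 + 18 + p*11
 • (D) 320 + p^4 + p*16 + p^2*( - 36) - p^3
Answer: D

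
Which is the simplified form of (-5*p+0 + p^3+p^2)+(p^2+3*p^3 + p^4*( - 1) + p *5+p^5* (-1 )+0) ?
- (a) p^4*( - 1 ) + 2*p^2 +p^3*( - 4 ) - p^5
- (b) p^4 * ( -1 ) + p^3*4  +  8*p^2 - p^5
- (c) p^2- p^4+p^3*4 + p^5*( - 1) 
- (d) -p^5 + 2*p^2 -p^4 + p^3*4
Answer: d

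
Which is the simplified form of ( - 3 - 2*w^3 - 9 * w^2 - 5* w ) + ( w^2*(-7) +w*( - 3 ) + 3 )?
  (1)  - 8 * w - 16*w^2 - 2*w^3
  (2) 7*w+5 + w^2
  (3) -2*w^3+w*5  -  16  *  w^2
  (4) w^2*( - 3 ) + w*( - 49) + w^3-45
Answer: 1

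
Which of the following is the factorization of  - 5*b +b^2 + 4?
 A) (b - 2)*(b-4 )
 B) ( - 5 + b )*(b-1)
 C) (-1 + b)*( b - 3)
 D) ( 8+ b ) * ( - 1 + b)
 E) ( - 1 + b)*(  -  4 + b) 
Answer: E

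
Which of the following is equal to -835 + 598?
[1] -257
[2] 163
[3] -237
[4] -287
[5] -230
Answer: 3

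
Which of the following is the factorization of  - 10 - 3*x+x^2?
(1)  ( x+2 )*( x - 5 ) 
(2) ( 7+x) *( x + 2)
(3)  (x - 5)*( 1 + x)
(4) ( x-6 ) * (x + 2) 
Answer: 1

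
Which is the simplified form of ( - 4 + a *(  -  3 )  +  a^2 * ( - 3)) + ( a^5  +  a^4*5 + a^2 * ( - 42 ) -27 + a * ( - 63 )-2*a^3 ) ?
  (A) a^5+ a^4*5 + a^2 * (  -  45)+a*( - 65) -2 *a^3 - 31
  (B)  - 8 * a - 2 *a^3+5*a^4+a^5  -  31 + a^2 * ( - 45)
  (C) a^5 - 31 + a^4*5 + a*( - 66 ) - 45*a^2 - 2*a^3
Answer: C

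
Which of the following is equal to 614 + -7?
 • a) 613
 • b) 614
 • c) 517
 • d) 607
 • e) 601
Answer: d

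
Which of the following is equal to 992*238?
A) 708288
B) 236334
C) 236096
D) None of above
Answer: C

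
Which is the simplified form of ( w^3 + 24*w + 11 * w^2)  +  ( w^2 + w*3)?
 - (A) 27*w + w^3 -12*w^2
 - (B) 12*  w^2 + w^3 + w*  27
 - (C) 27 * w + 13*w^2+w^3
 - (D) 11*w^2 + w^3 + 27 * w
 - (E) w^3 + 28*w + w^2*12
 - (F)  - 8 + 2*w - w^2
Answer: B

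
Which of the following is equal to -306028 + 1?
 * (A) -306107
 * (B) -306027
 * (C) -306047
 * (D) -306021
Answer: B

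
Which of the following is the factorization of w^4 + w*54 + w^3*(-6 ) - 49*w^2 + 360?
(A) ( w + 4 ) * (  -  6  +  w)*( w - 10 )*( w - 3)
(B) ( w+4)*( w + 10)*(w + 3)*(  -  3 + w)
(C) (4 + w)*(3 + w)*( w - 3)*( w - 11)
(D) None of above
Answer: D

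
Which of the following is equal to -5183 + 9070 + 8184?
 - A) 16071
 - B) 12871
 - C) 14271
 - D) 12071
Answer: D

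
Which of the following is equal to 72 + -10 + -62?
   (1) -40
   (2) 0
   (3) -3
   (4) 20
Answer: 2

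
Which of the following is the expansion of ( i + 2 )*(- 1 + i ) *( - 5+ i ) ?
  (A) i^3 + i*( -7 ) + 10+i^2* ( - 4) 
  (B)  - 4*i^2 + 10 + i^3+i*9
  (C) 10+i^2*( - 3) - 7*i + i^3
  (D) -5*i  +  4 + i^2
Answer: A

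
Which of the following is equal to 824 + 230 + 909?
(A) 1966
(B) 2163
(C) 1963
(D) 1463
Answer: C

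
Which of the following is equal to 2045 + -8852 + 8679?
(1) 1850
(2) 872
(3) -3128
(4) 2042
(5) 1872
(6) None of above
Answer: 5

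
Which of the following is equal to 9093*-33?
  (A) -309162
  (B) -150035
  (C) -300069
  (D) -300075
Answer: C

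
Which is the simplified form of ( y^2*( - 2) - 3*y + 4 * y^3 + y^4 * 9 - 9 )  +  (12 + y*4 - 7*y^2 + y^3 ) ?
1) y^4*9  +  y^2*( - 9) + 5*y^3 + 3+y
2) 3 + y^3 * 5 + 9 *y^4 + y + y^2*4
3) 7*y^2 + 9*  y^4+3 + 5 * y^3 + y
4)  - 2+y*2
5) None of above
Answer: 1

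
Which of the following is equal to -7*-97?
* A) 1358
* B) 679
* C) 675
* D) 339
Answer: B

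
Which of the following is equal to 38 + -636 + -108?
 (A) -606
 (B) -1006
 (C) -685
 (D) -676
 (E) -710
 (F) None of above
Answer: F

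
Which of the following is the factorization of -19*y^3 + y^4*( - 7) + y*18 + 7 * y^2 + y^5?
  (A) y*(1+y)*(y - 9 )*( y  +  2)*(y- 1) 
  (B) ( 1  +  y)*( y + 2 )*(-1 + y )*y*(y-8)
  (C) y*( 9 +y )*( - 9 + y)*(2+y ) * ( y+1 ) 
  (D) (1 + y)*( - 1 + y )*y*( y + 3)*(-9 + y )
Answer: A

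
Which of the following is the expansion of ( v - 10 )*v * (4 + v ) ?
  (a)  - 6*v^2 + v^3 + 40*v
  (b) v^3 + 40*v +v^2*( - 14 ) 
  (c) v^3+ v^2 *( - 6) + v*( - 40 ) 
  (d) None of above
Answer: c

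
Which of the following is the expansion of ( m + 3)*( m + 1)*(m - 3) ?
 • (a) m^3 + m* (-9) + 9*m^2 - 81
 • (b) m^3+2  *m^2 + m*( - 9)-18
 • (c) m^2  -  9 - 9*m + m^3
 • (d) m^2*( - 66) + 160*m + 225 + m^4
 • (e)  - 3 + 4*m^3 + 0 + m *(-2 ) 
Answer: c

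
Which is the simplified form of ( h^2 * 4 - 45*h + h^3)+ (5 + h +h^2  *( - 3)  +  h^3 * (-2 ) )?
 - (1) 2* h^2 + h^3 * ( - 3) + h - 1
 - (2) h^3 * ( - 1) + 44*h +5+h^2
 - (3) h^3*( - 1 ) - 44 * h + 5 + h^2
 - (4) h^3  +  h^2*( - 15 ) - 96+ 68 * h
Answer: 3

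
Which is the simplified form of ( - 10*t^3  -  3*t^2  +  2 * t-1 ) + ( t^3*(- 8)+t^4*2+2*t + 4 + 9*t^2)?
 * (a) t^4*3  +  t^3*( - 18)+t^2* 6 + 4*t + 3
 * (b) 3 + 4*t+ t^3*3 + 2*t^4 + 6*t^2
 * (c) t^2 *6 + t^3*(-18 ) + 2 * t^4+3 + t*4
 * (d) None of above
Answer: c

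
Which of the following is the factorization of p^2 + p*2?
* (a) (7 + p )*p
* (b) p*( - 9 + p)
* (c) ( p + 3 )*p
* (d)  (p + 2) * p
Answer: d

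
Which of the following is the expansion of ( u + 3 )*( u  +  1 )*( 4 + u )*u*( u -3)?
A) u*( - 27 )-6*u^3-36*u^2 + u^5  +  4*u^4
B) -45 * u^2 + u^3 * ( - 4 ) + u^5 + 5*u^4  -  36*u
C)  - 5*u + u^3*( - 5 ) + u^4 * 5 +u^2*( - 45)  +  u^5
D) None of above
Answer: D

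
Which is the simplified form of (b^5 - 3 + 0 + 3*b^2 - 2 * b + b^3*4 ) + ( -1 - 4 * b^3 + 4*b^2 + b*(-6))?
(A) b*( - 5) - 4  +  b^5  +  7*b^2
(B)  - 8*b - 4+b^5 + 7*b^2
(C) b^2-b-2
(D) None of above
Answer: B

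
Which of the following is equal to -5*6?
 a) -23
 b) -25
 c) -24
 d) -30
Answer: d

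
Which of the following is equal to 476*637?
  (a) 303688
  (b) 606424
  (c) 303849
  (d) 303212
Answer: d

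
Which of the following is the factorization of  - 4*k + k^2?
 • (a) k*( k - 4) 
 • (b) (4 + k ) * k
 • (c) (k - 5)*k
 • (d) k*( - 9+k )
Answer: a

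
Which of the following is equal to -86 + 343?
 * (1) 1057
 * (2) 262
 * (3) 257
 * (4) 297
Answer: 3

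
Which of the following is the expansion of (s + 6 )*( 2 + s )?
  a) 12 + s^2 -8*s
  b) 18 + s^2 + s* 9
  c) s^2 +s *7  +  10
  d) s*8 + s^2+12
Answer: d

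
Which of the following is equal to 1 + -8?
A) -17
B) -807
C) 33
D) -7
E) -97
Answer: D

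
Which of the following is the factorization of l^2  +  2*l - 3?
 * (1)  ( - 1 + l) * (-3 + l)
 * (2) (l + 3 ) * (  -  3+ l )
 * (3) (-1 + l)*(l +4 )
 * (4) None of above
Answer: 4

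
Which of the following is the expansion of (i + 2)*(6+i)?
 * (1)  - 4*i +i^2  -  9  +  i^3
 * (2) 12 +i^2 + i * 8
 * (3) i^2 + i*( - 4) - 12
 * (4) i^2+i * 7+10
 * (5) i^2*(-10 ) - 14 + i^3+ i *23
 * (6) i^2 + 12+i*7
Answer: 2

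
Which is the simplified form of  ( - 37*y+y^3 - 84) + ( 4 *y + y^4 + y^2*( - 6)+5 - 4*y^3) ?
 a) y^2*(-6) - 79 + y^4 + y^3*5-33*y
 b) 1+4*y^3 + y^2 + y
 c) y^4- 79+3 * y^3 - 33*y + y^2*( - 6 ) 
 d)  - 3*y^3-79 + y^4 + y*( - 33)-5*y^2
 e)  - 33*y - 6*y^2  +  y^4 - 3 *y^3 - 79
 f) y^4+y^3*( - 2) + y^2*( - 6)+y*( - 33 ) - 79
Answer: e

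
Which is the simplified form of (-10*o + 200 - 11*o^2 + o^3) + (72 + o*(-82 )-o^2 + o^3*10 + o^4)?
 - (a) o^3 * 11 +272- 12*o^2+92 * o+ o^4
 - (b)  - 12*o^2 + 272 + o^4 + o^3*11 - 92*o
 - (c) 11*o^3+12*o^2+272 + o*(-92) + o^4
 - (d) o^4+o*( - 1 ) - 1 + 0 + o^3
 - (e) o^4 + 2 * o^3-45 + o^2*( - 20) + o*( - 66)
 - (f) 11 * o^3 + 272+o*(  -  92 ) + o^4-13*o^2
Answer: b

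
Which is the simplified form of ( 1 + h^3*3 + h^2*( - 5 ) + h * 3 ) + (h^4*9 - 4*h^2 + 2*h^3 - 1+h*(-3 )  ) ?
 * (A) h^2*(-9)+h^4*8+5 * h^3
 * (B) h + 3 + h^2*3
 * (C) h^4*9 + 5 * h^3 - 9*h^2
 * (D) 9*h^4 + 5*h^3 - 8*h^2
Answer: C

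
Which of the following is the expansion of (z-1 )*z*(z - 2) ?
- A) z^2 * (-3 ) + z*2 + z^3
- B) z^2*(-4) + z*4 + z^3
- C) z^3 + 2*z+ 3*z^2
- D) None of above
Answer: A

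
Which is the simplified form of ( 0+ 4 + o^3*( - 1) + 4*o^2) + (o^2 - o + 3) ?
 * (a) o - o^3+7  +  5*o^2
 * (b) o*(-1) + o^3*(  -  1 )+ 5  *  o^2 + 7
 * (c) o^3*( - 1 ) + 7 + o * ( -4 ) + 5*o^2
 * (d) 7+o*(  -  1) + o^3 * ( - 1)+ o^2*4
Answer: b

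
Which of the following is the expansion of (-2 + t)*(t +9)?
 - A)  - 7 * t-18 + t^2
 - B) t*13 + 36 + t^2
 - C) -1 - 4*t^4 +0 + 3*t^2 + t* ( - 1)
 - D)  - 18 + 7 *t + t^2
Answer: D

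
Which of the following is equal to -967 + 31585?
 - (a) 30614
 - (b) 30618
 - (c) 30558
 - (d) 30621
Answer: b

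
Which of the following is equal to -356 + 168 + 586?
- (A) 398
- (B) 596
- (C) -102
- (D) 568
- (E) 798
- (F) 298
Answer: A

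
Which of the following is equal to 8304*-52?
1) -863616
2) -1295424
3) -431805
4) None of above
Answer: 4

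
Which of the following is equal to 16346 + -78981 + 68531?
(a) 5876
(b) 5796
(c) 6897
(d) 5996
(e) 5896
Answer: e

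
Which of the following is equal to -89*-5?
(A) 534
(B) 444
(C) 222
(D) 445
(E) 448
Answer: D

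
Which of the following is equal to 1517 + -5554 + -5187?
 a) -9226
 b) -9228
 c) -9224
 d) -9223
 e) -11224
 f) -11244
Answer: c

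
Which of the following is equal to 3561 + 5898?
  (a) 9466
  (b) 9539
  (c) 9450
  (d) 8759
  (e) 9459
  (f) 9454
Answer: e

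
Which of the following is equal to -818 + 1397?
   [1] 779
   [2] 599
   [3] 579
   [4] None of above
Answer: 3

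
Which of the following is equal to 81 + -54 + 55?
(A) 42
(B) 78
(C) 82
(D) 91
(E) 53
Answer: C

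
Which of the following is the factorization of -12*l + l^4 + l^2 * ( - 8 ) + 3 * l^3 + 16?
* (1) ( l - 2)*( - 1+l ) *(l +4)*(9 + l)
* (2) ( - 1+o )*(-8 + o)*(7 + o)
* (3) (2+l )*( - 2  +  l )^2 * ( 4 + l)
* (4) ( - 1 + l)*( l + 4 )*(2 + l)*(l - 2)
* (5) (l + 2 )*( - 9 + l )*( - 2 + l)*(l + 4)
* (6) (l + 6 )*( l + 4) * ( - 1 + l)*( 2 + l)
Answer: 4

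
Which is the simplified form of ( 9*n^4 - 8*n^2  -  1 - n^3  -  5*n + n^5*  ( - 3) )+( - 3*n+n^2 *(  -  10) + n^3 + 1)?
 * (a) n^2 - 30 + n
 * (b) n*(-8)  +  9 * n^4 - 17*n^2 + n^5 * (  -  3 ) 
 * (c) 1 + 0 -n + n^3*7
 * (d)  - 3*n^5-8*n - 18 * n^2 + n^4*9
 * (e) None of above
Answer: d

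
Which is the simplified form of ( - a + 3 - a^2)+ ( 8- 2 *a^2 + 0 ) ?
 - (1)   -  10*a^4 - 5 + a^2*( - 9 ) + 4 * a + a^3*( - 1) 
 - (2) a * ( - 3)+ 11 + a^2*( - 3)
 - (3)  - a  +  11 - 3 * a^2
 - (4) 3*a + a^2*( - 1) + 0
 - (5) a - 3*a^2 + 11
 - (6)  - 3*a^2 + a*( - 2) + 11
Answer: 3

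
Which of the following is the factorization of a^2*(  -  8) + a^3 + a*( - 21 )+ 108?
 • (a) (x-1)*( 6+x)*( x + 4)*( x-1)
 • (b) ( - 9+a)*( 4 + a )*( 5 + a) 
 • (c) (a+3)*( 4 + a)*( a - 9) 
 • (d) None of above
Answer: d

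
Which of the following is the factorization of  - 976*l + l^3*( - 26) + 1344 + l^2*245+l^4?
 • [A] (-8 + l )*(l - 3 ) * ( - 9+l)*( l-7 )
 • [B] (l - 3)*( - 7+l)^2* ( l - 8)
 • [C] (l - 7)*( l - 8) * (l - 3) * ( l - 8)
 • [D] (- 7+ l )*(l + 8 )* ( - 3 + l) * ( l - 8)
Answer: C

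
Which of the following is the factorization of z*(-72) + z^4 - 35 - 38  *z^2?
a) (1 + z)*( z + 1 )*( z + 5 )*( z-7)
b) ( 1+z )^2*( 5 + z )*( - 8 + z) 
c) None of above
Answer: a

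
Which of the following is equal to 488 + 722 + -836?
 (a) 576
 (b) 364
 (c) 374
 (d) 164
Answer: c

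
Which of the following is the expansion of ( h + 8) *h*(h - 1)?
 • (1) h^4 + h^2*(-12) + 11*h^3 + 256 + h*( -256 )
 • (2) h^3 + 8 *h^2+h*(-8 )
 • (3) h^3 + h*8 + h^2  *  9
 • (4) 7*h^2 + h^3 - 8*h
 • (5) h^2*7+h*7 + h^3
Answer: 4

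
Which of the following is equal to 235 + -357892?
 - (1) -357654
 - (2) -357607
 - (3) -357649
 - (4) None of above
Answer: 4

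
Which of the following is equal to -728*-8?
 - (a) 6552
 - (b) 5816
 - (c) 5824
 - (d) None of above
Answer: c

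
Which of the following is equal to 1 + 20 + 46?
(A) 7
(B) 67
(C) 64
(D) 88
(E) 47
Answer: B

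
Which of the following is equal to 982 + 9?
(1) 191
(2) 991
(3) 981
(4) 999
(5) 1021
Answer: 2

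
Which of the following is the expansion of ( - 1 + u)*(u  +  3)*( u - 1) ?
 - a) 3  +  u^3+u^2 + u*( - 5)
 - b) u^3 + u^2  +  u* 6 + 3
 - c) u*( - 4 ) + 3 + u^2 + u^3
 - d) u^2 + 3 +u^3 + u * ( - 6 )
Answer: a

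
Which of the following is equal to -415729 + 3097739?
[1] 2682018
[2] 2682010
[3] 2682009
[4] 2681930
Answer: 2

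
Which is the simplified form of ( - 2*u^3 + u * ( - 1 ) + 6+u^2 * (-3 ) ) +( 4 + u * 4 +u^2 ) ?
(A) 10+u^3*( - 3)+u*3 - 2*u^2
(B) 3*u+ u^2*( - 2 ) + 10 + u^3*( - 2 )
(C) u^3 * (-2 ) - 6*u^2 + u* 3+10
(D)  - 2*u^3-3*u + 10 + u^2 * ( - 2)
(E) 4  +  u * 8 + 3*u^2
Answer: B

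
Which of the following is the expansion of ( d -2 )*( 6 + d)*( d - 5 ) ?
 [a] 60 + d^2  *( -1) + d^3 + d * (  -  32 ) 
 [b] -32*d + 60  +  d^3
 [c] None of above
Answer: a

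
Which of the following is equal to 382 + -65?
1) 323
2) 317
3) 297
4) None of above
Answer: 2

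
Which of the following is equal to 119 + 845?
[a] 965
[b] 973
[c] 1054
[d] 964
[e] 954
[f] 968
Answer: d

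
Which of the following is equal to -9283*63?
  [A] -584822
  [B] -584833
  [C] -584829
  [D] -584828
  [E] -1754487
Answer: C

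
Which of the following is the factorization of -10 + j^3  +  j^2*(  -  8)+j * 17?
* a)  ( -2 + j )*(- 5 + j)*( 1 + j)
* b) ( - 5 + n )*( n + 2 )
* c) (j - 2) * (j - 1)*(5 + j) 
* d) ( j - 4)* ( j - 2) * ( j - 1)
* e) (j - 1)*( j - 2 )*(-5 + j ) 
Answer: e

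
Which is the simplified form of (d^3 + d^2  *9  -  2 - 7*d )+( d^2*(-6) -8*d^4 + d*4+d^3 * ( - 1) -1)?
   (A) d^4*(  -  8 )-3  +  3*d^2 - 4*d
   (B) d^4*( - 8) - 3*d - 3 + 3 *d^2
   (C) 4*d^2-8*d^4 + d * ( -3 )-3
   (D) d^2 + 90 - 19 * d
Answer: B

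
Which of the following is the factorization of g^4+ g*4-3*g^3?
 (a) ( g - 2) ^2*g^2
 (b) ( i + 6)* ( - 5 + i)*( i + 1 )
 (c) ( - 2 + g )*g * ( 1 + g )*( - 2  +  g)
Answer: c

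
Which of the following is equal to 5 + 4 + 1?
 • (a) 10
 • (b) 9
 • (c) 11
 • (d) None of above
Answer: a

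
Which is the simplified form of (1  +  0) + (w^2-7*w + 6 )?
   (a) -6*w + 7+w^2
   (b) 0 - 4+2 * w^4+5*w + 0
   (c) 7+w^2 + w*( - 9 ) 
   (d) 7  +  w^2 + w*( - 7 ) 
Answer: d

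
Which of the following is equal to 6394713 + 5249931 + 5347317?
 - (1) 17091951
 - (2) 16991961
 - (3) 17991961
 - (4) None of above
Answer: 2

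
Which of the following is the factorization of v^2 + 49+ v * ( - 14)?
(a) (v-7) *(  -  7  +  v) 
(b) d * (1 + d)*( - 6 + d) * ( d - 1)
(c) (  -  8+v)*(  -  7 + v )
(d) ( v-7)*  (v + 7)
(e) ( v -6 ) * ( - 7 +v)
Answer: a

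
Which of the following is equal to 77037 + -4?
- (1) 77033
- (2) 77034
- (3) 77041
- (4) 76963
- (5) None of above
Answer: 1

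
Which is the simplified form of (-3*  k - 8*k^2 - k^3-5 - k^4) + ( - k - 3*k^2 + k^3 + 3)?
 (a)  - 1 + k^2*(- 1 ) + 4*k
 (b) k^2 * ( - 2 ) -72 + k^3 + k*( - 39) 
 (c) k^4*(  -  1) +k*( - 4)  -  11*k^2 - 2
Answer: c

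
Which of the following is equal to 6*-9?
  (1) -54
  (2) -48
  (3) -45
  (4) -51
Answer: 1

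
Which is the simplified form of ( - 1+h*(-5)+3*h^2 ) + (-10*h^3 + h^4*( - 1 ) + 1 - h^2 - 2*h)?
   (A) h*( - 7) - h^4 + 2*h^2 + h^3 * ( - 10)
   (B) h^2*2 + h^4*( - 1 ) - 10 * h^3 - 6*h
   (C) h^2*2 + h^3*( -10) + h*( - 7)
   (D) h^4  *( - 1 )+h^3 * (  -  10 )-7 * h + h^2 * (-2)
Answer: A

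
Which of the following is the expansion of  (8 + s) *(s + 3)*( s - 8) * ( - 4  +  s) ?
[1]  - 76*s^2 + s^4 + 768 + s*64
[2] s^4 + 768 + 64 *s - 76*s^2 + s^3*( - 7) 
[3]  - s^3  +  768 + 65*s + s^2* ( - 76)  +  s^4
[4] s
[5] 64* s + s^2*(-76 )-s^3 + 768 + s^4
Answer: 5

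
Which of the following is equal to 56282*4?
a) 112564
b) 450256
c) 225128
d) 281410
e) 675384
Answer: c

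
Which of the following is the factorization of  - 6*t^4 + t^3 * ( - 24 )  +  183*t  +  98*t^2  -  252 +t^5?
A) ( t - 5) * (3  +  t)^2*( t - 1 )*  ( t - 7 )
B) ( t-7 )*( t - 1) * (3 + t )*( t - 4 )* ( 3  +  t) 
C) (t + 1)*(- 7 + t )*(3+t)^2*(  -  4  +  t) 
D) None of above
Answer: B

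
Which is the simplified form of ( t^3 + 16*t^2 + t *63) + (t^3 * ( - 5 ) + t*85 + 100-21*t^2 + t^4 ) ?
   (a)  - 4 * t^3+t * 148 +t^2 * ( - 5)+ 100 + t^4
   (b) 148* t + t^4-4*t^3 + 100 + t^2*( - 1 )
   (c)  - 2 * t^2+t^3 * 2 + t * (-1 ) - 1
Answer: a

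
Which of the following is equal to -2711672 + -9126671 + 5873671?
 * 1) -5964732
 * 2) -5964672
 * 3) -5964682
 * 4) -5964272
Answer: 2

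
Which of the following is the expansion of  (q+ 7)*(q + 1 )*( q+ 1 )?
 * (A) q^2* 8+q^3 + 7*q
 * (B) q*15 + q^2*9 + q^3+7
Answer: B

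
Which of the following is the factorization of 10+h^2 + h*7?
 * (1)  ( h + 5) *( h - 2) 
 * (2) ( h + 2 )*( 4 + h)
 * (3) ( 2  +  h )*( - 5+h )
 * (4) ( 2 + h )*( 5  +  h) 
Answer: 4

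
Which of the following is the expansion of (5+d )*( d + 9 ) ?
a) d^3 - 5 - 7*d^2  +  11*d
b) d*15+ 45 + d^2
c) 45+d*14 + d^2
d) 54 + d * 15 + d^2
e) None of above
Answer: c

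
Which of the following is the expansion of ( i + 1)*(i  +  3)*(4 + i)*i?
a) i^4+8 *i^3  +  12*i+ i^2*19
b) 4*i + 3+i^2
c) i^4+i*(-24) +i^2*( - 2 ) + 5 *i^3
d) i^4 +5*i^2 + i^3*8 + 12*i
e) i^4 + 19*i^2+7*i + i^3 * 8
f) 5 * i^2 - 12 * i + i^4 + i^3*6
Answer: a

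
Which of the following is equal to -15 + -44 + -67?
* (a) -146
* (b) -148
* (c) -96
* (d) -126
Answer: d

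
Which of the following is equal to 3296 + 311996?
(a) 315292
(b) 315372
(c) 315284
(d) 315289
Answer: a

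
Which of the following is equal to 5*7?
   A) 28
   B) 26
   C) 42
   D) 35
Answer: D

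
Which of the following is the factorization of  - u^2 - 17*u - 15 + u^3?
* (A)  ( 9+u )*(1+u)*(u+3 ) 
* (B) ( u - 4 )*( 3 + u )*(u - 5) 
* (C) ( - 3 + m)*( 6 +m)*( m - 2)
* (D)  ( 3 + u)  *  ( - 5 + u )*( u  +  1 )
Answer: D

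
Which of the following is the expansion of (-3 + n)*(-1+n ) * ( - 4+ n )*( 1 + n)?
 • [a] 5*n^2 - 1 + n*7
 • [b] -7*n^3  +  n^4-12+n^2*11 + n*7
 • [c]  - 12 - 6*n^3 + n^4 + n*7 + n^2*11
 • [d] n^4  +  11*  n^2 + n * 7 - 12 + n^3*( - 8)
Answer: b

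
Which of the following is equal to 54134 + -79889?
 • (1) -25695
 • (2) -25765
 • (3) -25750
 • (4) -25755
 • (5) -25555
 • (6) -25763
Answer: 4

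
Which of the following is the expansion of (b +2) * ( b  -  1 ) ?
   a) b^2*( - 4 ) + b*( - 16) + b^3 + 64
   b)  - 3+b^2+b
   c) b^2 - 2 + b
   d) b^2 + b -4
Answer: c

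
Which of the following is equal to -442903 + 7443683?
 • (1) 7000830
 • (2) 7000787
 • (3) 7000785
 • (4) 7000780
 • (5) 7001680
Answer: 4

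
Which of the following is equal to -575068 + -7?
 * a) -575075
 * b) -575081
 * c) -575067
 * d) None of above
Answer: a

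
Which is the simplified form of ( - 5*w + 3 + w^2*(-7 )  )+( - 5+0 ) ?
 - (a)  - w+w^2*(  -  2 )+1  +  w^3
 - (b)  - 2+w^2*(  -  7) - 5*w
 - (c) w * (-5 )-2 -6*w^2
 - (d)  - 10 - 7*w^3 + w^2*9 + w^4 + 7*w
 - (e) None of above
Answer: b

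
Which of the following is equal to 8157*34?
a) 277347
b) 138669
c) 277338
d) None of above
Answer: c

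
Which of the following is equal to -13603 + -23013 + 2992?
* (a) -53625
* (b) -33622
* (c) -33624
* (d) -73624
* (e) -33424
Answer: c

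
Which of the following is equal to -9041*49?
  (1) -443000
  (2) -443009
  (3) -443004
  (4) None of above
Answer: 2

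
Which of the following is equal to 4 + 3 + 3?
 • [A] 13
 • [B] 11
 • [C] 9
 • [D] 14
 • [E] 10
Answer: E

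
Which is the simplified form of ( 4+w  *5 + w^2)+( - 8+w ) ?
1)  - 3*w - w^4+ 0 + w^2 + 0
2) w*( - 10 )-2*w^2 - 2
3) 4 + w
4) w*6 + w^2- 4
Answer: 4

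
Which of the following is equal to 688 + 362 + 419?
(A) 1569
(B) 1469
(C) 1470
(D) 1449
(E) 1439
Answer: B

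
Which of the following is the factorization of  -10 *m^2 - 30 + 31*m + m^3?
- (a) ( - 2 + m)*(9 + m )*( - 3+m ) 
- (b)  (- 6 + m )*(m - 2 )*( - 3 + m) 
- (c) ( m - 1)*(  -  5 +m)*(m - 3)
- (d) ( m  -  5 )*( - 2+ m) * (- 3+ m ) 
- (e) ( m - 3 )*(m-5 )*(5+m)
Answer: d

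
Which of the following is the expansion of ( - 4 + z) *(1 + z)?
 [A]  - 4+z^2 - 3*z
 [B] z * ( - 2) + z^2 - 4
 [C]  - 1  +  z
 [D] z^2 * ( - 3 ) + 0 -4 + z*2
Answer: A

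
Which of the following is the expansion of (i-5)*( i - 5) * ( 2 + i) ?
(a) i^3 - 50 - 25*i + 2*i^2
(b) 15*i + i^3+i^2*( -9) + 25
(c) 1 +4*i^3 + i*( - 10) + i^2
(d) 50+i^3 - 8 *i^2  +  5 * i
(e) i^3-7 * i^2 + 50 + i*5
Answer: d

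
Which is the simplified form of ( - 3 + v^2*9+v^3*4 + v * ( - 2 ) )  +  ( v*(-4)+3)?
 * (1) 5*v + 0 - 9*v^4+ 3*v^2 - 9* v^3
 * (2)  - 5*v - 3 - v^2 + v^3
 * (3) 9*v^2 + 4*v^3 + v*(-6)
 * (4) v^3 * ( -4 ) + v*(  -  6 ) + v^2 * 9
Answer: 3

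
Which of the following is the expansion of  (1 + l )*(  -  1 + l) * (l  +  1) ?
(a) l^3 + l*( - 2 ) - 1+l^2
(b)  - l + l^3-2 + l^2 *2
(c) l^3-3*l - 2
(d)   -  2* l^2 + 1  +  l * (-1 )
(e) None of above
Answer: e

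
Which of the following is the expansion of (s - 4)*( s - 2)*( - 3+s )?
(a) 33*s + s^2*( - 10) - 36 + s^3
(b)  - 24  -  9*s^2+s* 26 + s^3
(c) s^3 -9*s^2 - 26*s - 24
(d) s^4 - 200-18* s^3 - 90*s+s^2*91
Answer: b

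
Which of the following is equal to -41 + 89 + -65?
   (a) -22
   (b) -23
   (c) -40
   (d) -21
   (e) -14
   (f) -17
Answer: f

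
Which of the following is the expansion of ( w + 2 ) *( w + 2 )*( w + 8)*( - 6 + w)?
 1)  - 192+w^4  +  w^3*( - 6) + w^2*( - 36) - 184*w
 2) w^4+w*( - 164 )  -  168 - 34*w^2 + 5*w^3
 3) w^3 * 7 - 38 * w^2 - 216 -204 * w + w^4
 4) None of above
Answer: 4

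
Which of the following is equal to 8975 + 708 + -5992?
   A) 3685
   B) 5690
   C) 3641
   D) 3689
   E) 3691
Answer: E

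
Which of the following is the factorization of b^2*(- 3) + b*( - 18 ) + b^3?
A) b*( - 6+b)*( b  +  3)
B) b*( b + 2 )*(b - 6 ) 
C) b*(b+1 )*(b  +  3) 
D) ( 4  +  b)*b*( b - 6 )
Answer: A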